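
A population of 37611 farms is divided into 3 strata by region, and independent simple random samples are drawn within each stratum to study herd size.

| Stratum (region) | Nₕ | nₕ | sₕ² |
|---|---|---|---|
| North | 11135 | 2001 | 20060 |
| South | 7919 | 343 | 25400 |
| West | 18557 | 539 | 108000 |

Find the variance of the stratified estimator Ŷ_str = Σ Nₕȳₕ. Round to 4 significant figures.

7.246 × 10^10

Var(Ŷ_str) = Σₕ Nₕ²(1 − fₕ)sₕ²/nₕ.
North: 11135²·(1 − 2001/11135)·20060/2001 = 1.0196123 × 10^9.
South: 7919²·(1 − 343/7919)·25400/343 = 4.4427298 × 10^9.
West: 18557²·(1 − 539/18557)·108000/539 = 6.6996072 × 10^10.
Sum = 7.2458414 × 10^10.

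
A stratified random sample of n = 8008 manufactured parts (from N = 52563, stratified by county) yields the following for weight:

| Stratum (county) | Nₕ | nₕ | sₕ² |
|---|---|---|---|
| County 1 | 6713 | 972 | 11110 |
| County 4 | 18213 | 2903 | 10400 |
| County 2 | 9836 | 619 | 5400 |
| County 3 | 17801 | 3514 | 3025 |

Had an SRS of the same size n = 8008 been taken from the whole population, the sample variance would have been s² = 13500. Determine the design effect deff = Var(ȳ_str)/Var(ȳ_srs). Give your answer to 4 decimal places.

Var(ȳ_str) = Σ Wₕ²(1−fₕ)sₕ²/nₕ with Wₕ = Nₕ/52563:
  County 1: (6713/52563)²·(1−972/6713)·11110/972 = 0.15943795
  County 4: (18213/52563)²·(1−2903/18213)·10400/2903 = 0.36156193
  County 2: (9836/52563)²·(1−619/9836)·5400/619 = 0.28625358
  County 3: (17801/52563)²·(1−3514/17801)·3025/3514 = 0.079240787
  → Var(ȳ_str) = 0.88649425.
Var(ȳ_srs) = (1 − 8008/52563)·13500/8008 = 1.4289795.
deff = 0.88649425 / 1.4289795 = 0.6204.

0.6204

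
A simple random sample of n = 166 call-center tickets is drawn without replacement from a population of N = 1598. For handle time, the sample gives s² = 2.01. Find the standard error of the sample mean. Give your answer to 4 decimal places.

0.1042

Under SRS without replacement, Var(ȳ) = (1 − f)·s²/n with f = n/N = 166/1598 = 0.10387985.
Var(ȳ) = (1 − 0.10387985)·2.01/166 = 0.89612015·0.012108434 = 0.010850611.
SE(ȳ) = √(0.010850611) = 0.1042.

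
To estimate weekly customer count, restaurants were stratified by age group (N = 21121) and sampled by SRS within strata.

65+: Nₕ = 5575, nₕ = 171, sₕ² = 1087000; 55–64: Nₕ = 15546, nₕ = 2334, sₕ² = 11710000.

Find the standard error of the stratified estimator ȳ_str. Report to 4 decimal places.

Var(ȳ_str) = Σₕ Wₕ²(1 − fₕ)sₕ²/nₕ with Wₕ = Nₕ/N, N = 21121.
65+: Wₕ = 0.26395531; term = 0.26395531²·(1 − 0.03067265)·1087000/171 = 429.30376.
55–64: Wₕ = 0.73604469; term = 0.73604469²·(1 − 0.15013508)·11710000/2334 = 2310.0124.
Sum = 2739.3162.
SE = √(2739.3162) = 52.3385.

52.3385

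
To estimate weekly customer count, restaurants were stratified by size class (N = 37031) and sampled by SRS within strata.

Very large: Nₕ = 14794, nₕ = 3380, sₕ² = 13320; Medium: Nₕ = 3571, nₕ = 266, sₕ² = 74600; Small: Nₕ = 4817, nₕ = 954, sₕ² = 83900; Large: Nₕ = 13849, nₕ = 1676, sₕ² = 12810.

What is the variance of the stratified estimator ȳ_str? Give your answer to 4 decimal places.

5.0320

Var(ȳ_str) = Σₕ Wₕ²(1 − fₕ)sₕ²/nₕ with Wₕ = Nₕ/N, N = 37031.
Very large: Wₕ = 0.39950312; term = 0.39950312²·(1 − 0.22847100)·13320/3380 = 0.48526629.
Medium: Wₕ = 0.09643272; term = 0.09643272²·(1 − 0.07448894)·74600/266 = 2.4137241.
Small: Wₕ = 0.13008020; term = 0.13008020²·(1 − 0.19804858)·83900/954 = 1.1933946.
Large: Wₕ = 0.37398396; term = 0.37398396²·(1 − 0.12101957)·12810/1676 = 0.93963735.
Sum = 5.0320223.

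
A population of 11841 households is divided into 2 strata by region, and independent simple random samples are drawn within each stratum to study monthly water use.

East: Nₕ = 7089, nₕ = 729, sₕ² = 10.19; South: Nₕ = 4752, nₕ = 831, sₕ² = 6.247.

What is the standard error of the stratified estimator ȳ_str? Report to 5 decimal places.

0.07412

Var(ȳ_str) = Σₕ Wₕ²(1 − fₕ)sₕ²/nₕ with Wₕ = Nₕ/N, N = 11841.
East: Wₕ = 0.59868254; term = 0.59868254²·(1 − 0.10283538)·10.19/729 = 0.0044948167.
South: Wₕ = 0.40131746; term = 0.40131746²·(1 − 0.17487374)·6.247/831 = 9.9900346 × 10^-4.
Sum = 0.0054938202.
SE = √(0.0054938202) = 0.07412.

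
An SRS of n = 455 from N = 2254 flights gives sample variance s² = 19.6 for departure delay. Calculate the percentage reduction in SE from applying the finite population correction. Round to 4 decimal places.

f = n/N = 455/2254 = 0.20186335.
SE_no-fpc = √(s²/n) = 0.20754981; SE_fpc = √((1−f)s²/n) = 0.18542187.
Ratio = √(1−f) = 0.89338494. Reduction = 100·(1 − 0.89338494) = 10.6615%.

10.6615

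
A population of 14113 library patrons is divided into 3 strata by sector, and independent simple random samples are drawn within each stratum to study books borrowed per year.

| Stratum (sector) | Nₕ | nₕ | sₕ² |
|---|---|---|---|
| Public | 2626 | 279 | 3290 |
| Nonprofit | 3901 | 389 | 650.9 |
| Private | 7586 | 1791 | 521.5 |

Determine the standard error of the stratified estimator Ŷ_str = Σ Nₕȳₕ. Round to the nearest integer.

10412

Var(Ŷ_str) = Σₕ Nₕ²(1 − fₕ)sₕ²/nₕ.
Public: 2626²·(1 − 279/2626)·3290/279 = 7.2677421 × 10^7.
Nonprofit: 3901²·(1 − 389/3901)·650.9/389 = 2.292425 × 10^7.
Private: 7586²·(1 − 1791/7586)·521.5/1791 = 1.2800443 × 10^7.
Sum = 1.0840211 × 10^8.
SE = √(1.0840211 × 10^8) = 10412.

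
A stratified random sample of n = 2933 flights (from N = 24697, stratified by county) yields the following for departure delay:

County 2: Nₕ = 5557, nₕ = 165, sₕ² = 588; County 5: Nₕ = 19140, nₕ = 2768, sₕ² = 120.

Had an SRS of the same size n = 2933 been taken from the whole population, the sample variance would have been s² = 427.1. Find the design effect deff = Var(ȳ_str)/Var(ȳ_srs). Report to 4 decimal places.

1.5378

Var(ȳ_str) = Σ Wₕ²(1−fₕ)sₕ²/nₕ with Wₕ = Nₕ/24697:
  County 2: (5557/24697)²·(1−165/5557)·588/165 = 0.17506336
  County 5: (19140/24697)²·(1−2768/19140)·120/2768 = 0.022272575
  → Var(ȳ_str) = 0.19733594.
Var(ȳ_srs) = (1 − 2933/24697)·427.1/2933 = 0.12832522.
deff = 0.19733594 / 0.12832522 = 1.5378.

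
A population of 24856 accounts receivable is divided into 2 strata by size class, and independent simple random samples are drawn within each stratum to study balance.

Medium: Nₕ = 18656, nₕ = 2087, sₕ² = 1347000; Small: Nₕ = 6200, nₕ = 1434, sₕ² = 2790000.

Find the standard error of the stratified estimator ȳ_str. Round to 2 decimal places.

Var(ȳ_str) = Σₕ Wₕ²(1 − fₕ)sₕ²/nₕ with Wₕ = Nₕ/N, N = 24856.
Medium: Wₕ = 0.75056324; term = 0.75056324²·(1 − 0.11186750)·1347000/2087 = 322.9219.
Small: Wₕ = 0.24943676; term = 0.24943676²·(1 − 0.23129032)·2790000/1434 = 93.054697.
Sum = 415.9766.
SE = √(415.9766) = 20.40.

20.40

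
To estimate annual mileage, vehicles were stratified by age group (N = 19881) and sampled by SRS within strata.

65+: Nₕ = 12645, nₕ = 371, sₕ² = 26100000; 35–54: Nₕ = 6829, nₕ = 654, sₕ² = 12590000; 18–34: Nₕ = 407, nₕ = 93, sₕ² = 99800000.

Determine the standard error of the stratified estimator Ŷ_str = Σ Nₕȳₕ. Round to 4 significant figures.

Var(Ŷ_str) = Σₕ Nₕ²(1 − fₕ)sₕ²/nₕ.
65+: 12645²·(1 − 371/12645)·26100000/371 = 1.0918716 × 10^13.
35–54: 6829²·(1 − 654/6829)·12590000/654 = 8.1178693 × 10^11.
18–34: 407²·(1 − 93/407)·99800000/93 = 1.3714237 × 10^11.
Sum = 1.1867645 × 10^13.
SE = √(1.1867645 × 10^13) = 3.445 × 10^6.

3.445 × 10^6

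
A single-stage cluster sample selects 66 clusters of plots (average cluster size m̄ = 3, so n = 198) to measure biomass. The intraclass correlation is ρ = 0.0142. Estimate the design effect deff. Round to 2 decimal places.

deff = 1 + (3 − 1)·0.0142 = 1 + 0.0284 = 1.0284.

1.03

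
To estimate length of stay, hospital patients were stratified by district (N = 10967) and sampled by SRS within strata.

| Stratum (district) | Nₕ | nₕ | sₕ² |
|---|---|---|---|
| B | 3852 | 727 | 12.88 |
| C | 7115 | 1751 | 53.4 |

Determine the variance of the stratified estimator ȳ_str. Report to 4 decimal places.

0.0115

Var(ȳ_str) = Σₕ Wₕ²(1 − fₕ)sₕ²/nₕ with Wₕ = Nₕ/N, N = 10967.
B: Wₕ = 0.35123552; term = 0.35123552²·(1 − 0.18873313)·12.88/727 = 0.0017731361.
C: Wₕ = 0.64876448; term = 0.64876448²·(1 − 0.24609979)·53.4/1751 = 0.0096770525.
Sum = 0.011450189.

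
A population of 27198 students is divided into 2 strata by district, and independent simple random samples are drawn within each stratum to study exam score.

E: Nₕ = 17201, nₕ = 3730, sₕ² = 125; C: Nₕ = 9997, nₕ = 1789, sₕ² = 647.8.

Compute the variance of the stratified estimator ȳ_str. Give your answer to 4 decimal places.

0.0507

Var(ȳ_str) = Σₕ Wₕ²(1 − fₕ)sₕ²/nₕ with Wₕ = Nₕ/N, N = 27198.
E: Wₕ = 0.63243621; term = 0.63243621²·(1 − 0.21684786)·125/3730 = 0.010497377.
C: Wₕ = 0.36756379; term = 0.36756379²·(1 − 0.17895369)·647.8/1789 = 0.040166474.
Sum = 0.050663851.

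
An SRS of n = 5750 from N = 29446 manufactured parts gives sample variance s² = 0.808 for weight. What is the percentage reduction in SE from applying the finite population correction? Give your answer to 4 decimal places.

10.2934

f = n/N = 5750/29446 = 0.19527270.
SE_no-fpc = √(s²/n) = 0.011854187; SE_fpc = √((1−f)s²/n) = 0.010633987.
Ratio = √(1−f) = 0.89706594. Reduction = 100·(1 − 0.89706594) = 10.2934%.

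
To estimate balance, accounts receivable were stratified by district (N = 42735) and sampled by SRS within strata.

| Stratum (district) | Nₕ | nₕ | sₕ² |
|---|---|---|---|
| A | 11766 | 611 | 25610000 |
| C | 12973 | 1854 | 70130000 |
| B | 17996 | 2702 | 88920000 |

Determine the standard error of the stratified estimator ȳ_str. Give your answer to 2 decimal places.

Var(ȳ_str) = Σₕ Wₕ²(1 − fₕ)sₕ²/nₕ with Wₕ = Nₕ/N, N = 42735.
A: Wₕ = 0.27532468; term = 0.27532468²·(1 − 0.05192929)·25610000/611 = 3012.308.
C: Wₕ = 0.30356850; term = 0.30356850²·(1 − 0.14291220)·70130000/1854 = 2987.6715.
B: Wₕ = 0.42110682; term = 0.42110682²·(1 − 0.15014448)·88920000/2702 = 4959.567.
Sum = 10959.547.
SE = √(10959.547) = 104.69.

104.69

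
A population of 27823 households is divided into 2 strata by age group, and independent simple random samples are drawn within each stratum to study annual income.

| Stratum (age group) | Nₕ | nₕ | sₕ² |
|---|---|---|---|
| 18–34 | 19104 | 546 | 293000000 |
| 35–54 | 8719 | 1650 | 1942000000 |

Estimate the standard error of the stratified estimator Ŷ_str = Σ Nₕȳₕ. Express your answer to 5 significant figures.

1.6211 × 10^7

Var(Ŷ_str) = Σₕ Nₕ²(1 − fₕ)sₕ²/nₕ.
18–34: 19104²·(1 − 546/19104)·293000000/546 = 1.9025254 × 10^14.
35–54: 8719²·(1 − 1650/8719)·1942000000/1650 = 7.2542069 × 10^13.
Sum = 2.6279461 × 10^14.
SE = √(2.6279461 × 10^14) = 1.6211 × 10^7.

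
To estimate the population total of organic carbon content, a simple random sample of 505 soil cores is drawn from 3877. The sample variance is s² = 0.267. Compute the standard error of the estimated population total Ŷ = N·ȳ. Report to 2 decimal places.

83.14

Var(Ŷ) = N²·Var(ȳ) = N²·(1 − n/N)·s²/n.
f = 505/3877 = 0.13025535; Var(ȳ) = 0.86974465·0.267/505 = 4.5984519 × 10^-4.
Var(Ŷ) = 3877² · (4.5984519 × 10^-4) = 6911.9924.
SE(Ŷ) = √(6911.9924) = 83.14.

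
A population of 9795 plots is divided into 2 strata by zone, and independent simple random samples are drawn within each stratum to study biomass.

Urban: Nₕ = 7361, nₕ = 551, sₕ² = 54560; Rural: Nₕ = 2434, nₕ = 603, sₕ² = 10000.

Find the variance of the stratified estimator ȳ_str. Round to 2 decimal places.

Var(ȳ_str) = Σₕ Wₕ²(1 − fₕ)sₕ²/nₕ with Wₕ = Nₕ/N, N = 9795.
Urban: Wₕ = 0.75150587; term = 0.75150587²·(1 − 0.07485396)·54560/551 = 51.736591.
Rural: Wₕ = 0.24849413; term = 0.24849413²·(1 − 0.24774035)·10000/603 = 0.77034049.
Sum = 52.506931.

52.51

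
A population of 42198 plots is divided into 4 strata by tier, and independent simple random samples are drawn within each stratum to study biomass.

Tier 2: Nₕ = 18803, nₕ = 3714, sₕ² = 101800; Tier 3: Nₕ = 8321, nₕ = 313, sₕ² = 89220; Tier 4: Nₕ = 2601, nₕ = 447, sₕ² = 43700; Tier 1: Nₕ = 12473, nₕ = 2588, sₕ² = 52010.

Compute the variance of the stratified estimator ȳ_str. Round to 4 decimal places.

Var(ȳ_str) = Σₕ Wₕ²(1 − fₕ)sₕ²/nₕ with Wₕ = Nₕ/N, N = 42198.
Tier 2: Wₕ = 0.44558984; term = 0.44558984²·(1 − 0.19752167)·101800/3714 = 4.367267.
Tier 3: Wₕ = 0.19718944; term = 0.19718944²·(1 − 0.03761567)·89220/313 = 10.66679.
Tier 4: Wₕ = 0.06163799; term = 0.06163799²·(1 − 0.17185698)·43700/447 = 0.30759285.
Tier 1: Wₕ = 0.29558273; term = 0.29558273²·(1 − 0.20748817)·52010/2588 = 1.3915104.
Sum = 16.73316.

16.7332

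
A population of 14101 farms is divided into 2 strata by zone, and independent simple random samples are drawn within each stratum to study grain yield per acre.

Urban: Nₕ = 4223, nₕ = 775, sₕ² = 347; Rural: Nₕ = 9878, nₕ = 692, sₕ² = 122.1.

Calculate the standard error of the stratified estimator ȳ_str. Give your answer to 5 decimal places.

0.33661

Var(ȳ_str) = Σₕ Wₕ²(1 − fₕ)sₕ²/nₕ with Wₕ = Nₕ/N, N = 14101.
Urban: Wₕ = 0.29948231; term = 0.29948231²·(1 − 0.18351883)·347/775 = 0.032788103.
Rural: Wₕ = 0.70051769; term = 0.70051769²·(1 − 0.07005467)·122.1/692 = 0.080520267.
Sum = 0.11330837.
SE = √(0.11330837) = 0.33661.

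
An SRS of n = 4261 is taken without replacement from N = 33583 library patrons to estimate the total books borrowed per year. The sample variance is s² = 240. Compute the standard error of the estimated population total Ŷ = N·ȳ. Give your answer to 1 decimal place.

Var(Ŷ) = N²·Var(ȳ) = N²·(1 − n/N)·s²/n.
f = 4261/33583 = 0.12687967; Var(ȳ) = 0.87312033·240/4261 = 0.049178333.
Var(Ŷ) = 33583² · 0.049178333 = 5.5464204 × 10^7.
SE(Ŷ) = √(5.5464204 × 10^7) = 7447.4.

7447.4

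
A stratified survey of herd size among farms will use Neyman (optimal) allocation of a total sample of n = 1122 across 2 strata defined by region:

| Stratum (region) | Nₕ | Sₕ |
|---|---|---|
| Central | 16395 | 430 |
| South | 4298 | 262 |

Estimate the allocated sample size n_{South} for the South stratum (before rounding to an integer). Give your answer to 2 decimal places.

154.53

Neyman allocation: nₕ = n·NₕSₕ / Σⱼ NⱼSⱼ.
Σ NⱼSⱼ = 16395·430 + 4298·262 = 8.175926 × 10^6.
n_{South} = 1122·4298·262 / (8.175926 × 10^6) = 154.53.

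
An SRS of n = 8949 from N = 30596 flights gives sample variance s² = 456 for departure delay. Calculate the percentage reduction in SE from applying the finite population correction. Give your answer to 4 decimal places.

f = n/N = 8949/30596 = 0.29248921.
SE_no-fpc = √(s²/n) = 0.22573306; SE_fpc = √((1−f)s²/n) = 0.18987234.
Ratio = √(1−f) = 0.84113660. Reduction = 100·(1 − 0.84113660) = 15.8863%.

15.8863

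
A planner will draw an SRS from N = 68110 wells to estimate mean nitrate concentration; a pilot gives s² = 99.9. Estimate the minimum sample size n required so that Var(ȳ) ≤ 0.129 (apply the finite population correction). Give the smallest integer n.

766

Without fpc, n₀ = s²/D = 99.9/0.129 = 774.4186.
With fpc, (1 − n/N)·s²/n ≤ D requires n ≥ n₀/(1 + n₀/N) = 774.4186/(1 + 774.4186/68110) = 765.7124.
Rounding up, n = 766.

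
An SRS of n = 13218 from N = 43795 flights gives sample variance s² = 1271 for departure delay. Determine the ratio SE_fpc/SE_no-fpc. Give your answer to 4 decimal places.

f = n/N = 13218/43795 = 0.30181528.
SE_no-fpc = √(s²/n) = 0.31009153; SE_fpc = √((1−f)s²/n) = 0.25910457.
Ratio = √(1−f) = 0.83557449.

0.8356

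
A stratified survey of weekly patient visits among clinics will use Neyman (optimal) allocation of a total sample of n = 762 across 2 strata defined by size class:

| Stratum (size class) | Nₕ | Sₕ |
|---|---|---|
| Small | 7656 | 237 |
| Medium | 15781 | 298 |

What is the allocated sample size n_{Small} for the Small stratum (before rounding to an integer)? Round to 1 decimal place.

212.2

Neyman allocation: nₕ = n·NₕSₕ / Σⱼ NⱼSⱼ.
Σ NⱼSⱼ = 7656·237 + 15781·298 = 6.51721 × 10^6.
n_{Small} = 762·7656·237 / (6.51721 × 10^6) = 212.2.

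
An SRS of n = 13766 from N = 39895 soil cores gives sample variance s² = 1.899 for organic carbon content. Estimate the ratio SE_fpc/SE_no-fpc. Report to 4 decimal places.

0.8093

f = n/N = 13766/39895 = 0.34505577.
SE_no-fpc = √(s²/n) = 0.011745151; SE_fpc = √((1−f)s²/n) = 0.0095051891.
Ratio = √(1−f) = 0.80928625.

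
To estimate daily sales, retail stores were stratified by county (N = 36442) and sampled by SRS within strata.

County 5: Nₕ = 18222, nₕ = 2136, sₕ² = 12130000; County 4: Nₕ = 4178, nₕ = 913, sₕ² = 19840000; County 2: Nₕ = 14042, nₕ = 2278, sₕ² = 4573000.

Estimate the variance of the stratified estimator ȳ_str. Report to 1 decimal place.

1726.3

Var(ȳ_str) = Σₕ Wₕ²(1 − fₕ)sₕ²/nₕ with Wₕ = Nₕ/N, N = 36442.
County 5: Wₕ = 0.50002744; term = 0.50002744²·(1 − 0.11722094)·12130000/2136 = 1253.4276.
County 4: Wₕ = 0.11464793; term = 0.11464793²·(1 − 0.21852561)·19840000/913 = 223.21229.
County 2: Wₕ = 0.38532463; term = 0.38532463²·(1 − 0.16222760)·4573000/2278 = 249.7049.
Sum = 1726.3448.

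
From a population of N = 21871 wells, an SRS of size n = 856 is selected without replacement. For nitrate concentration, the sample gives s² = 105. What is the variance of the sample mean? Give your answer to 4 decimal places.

0.1179

Under SRS without replacement, Var(ȳ) = (1 − f)·s²/n with f = n/N = 856/21871 = 0.03913859.
Var(ȳ) = (1 − 0.03913859)·105/856 = 0.96086141·0.12266355 = 0.11786267.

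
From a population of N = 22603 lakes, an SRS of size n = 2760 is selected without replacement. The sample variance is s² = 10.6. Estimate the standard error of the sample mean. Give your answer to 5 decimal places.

Under SRS without replacement, Var(ȳ) = (1 − f)·s²/n with f = n/N = 2760/22603 = 0.12210768.
Var(ȳ) = (1 − 0.12210768)·10.6/2760 = 0.87789232·0.0038405797 = 0.0033716154.
SE(ȳ) = √(0.0033716154) = 0.05807.

0.05807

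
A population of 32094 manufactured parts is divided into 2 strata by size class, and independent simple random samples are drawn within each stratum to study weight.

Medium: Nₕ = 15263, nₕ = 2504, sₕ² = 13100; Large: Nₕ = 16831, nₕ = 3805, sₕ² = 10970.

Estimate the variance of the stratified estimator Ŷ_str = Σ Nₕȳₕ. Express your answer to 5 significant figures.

Var(Ŷ_str) = Σₕ Nₕ²(1 − fₕ)sₕ²/nₕ.
Medium: 15263²·(1 − 2504/15263)·13100/2504 = 1.0188107 × 10^9.
Large: 16831²·(1 − 3805/16831)·10970/3805 = 6.3208133 × 10^8.
Sum = 1.650892 × 10^9.

1.6509 × 10^9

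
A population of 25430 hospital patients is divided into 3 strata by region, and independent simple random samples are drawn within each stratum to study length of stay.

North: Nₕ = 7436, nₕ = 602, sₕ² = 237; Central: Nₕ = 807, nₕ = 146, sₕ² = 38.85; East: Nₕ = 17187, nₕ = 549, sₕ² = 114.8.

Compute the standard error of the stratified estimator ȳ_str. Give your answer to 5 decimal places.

Var(ȳ_str) = Σₕ Wₕ²(1 − fₕ)sₕ²/nₕ with Wₕ = Nₕ/N, N = 25430.
North: Wₕ = 0.29241054; term = 0.29241054²·(1 − 0.08095750)·237/602 = 0.030936665.
Central: Wₕ = 0.03173417; term = 0.03173417²·(1 − 0.18091698)·38.85/146 = 2.1949288 × 10^-4.
East: Wₕ = 0.67585529; term = 0.67585529²·(1 − 0.03194275)·114.8/549 = 0.092465138.
Sum = 0.1236213.
SE = √(0.1236213) = 0.35160.

0.35160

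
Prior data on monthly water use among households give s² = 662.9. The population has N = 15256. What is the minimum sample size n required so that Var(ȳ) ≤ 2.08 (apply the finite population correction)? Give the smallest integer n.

313

Without fpc, n₀ = s²/D = 662.9/2.08 = 318.7019.
With fpc, (1 − n/N)·s²/n ≤ D requires n ≥ n₀/(1 + n₀/N) = 318.7019/(1 + 318.7019/15256) = 312.1804.
Rounding up, n = 313.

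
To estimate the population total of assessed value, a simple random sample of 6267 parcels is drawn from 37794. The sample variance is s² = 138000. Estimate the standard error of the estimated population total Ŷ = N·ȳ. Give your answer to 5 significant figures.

161980

Var(Ŷ) = N²·Var(ȳ) = N²·(1 − n/N)·s²/n.
f = 6267/37794 = 0.16581997; Var(ȳ) = 0.83418003·138000/6267 = 18.368732.
Var(Ŷ) = 37794² · 18.368732 = 2.6237648 × 10^10.
SE(Ŷ) = √(2.6237648 × 10^10) = 161980.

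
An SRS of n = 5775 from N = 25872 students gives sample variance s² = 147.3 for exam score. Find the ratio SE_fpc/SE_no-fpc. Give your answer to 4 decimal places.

0.8814

f = n/N = 5775/25872 = 0.22321429.
SE_no-fpc = √(s²/n) = 0.15970752; SE_fpc = √((1−f)s²/n) = 0.14075894.
Ratio = √(1−f) = 0.88135448.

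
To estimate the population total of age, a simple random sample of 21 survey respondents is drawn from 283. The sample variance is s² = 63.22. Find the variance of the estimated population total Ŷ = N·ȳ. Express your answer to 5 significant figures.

Var(Ŷ) = N²·Var(ȳ) = N²·(1 − n/N)·s²/n.
f = 21/283 = 0.07420495; Var(ȳ) = 0.92579505·63.22/21 = 2.787084.
Var(Ŷ) = 283² · 2.787084 = 223214.77.

223210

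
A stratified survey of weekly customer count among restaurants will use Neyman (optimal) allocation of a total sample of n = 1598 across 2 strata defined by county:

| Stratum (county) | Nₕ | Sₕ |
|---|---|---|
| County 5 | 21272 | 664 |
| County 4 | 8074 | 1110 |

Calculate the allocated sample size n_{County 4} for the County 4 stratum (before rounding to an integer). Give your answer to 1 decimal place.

620.3

Neyman allocation: nₕ = n·NₕSₕ / Σⱼ NⱼSⱼ.
Σ NⱼSⱼ = 21272·664 + 8074·1110 = 2.3086748 × 10^7.
n_{County 4} = 1598·8074·1110 / (2.3086748 × 10^7) = 620.3.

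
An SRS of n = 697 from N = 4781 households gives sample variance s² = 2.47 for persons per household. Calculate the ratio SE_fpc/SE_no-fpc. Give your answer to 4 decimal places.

0.9242

f = n/N = 697/4781 = 0.14578540.
SE_no-fpc = √(s²/n) = 0.05952948; SE_fpc = √((1−f)s²/n) = 0.055019366.
Ratio = √(1−f) = 0.92423731.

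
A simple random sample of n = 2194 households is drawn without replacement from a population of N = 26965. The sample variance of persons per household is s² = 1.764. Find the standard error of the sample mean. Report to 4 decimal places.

Under SRS without replacement, Var(ȳ) = (1 − f)·s²/n with f = n/N = 2194/26965 = 0.08136473.
Var(ȳ) = (1 − 0.08136473)·1.764/2194 = 0.91863527·8.0401094 × 10^-4 = 7.385928 × 10^-4.
SE(ȳ) = √(7.385928 × 10^-4) = 0.0272.

0.0272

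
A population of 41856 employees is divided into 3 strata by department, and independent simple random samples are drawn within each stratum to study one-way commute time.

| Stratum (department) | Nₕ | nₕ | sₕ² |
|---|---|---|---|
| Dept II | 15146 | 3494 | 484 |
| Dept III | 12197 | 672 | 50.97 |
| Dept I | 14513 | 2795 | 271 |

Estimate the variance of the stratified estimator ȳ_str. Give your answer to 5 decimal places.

0.02945

Var(ȳ_str) = Σₕ Wₕ²(1 − fₕ)sₕ²/nₕ with Wₕ = Nₕ/N, N = 41856.
Dept II: Wₕ = 0.36185971; term = 0.36185971²·(1 − 0.23068797)·484/3494 = 0.013954216.
Dept III: Wₕ = 0.29140386; term = 0.29140386²·(1 − 0.05509552)·50.97/672 = 0.0060858869.
Dept I: Wₕ = 0.34673643; term = 0.34673643²·(1 − 0.19258596)·271/2795 = 0.0094120174.
Sum = 0.02945212.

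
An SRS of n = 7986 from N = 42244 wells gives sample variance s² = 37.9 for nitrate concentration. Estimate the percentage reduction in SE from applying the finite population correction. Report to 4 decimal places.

f = n/N = 7986/42244 = 0.18904460.
SE_no-fpc = √(s²/n) = 0.068889804; SE_fpc = √((1−f)s²/n) = 0.062037378.
Ratio = √(1−f) = 0.90053062. Reduction = 100·(1 − 0.90053062) = 9.9469%.

9.9469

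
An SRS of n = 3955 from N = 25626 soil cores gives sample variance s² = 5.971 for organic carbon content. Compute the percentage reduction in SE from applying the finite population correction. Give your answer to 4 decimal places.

8.0400

f = n/N = 3955/25626 = 0.15433544.
SE_no-fpc = √(s²/n) = 0.038855302; SE_fpc = √((1−f)s²/n) = 0.035731344.
Ratio = √(1−f) = 0.91960022. Reduction = 100·(1 − 0.91960022) = 8.0400%.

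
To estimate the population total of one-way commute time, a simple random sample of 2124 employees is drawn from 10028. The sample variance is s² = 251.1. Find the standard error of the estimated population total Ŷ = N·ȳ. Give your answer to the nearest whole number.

3061

Var(Ŷ) = N²·Var(ȳ) = N²·(1 − n/N)·s²/n.
f = 2124/10028 = 0.21180694; Var(ȳ) = 0.78819306·251.1/2124 = 0.093180451.
Var(Ŷ) = 10028² · 0.093180451 = 9.3702992 × 10^6.
SE(Ŷ) = √(9.3702992 × 10^6) = 3061.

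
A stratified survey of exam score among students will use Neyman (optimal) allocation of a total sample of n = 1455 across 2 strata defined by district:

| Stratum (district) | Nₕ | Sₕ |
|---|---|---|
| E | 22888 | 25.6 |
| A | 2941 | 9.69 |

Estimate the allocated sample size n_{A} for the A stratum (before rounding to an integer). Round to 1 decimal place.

67.5

Neyman allocation: nₕ = n·NₕSₕ / Σⱼ NⱼSⱼ.
Σ NⱼSⱼ = 22888·25.6 + 2941·9.69 = 614431.09.
n_{A} = 1455·2941·9.69 / 614431.09 = 67.5.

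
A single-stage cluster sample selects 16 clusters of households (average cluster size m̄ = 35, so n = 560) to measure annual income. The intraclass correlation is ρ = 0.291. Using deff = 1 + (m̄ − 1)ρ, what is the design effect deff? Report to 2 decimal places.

10.89

deff = 1 + (35 − 1)·0.291 = 1 + 9.894 = 10.894.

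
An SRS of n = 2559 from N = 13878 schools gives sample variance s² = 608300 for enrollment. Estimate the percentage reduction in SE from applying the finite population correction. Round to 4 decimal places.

9.6890

f = n/N = 2559/13878 = 0.18439256.
SE_no-fpc = √(s²/n) = 15.417848; SE_fpc = √((1−f)s²/n) = 13.924011.
Ratio = √(1−f) = 0.90310987. Reduction = 100·(1 − 0.90310987) = 9.6890%.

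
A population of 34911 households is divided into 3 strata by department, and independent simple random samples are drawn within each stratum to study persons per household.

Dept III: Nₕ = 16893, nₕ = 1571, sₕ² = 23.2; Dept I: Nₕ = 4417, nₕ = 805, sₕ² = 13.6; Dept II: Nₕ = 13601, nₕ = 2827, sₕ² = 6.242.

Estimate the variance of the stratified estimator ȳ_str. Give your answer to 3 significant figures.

0.00362

Var(ȳ_str) = Σₕ Wₕ²(1 − fₕ)sₕ²/nₕ with Wₕ = Nₕ/N, N = 34911.
Dept III: Wₕ = 0.48388760; term = 0.48388760²·(1 − 0.09299710)·23.2/1571 = 0.0031362412.
Dept I: Wₕ = 0.12652173; term = 0.12652173²·(1 − 0.18225040)·13.6/805 = 2.2115338 × 10^-4.
Dept II: Wₕ = 0.38959067; term = 0.38959067²·(1 − 0.20785236)·6.242/2827 = 2.6547351 × 10^-4.
Sum = 0.0036228681.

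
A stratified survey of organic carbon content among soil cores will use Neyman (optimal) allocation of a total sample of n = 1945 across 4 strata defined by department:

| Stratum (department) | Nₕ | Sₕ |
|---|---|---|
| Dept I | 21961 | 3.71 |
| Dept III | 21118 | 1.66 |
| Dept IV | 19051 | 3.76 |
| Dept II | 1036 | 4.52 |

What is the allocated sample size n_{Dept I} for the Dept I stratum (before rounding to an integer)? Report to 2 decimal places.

821.74

Neyman allocation: nₕ = n·NₕSₕ / Σⱼ NⱼSⱼ.
Σ NⱼSⱼ = 21961·3.71 + 21118·1.66 + 19051·3.76 + 1036·4.52 = 192845.67.
n_{Dept I} = 1945·21961·3.71 / 192845.67 = 821.74.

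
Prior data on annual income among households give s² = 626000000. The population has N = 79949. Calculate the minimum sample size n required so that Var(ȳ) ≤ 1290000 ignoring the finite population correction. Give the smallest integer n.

Without fpc, n₀ = s²/D = 626000000/1290000 = 485.2713.
Rounding up, n = 486.

486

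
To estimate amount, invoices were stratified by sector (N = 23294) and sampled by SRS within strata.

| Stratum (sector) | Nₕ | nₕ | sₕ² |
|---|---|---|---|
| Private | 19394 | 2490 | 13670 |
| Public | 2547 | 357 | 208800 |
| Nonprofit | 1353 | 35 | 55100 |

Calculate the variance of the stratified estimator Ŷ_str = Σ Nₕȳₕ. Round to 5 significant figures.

7.8695 × 10^9

Var(Ŷ_str) = Σₕ Nₕ²(1 − fₕ)sₕ²/nₕ.
Private: 19394²·(1 − 2490/19394)·13670/2490 = 1.7998074 × 10^9.
Public: 2547²·(1 − 357/2547)·208800/357 = 3.2623859 × 10^9.
Nonprofit: 1353²·(1 − 35/1353)·55100/35 = 2.8073513 × 10^9.
Sum = 7.8695446 × 10^9.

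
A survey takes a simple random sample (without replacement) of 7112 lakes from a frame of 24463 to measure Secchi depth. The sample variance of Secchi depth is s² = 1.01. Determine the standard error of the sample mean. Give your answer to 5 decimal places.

0.01004

Under SRS without replacement, Var(ȳ) = (1 − f)·s²/n with f = n/N = 7112/24463 = 0.29072477.
Var(ȳ) = (1 − 0.29072477)·1.01/7112 = 0.70927523·1.420135 × 10^-4 = 1.0072666 × 10^-4.
SE(ȳ) = √(1.0072666 × 10^-4) = 0.01004.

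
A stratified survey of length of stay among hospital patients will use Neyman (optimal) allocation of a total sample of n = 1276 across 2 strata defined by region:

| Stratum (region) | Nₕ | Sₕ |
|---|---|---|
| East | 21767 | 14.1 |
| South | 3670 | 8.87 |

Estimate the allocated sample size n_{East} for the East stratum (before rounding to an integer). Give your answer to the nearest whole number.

Neyman allocation: nₕ = n·NₕSₕ / Σⱼ NⱼSⱼ.
Σ NⱼSⱼ = 21767·14.1 + 3670·8.87 = 339467.6.
n_{East} = 1276·21767·14.1 / 339467.6 = 1154.

1154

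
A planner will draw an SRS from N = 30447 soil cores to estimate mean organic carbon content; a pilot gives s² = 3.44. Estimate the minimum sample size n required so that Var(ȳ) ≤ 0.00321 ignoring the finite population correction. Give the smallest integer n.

Without fpc, n₀ = s²/D = 3.44/0.00321 = 1071.6511.
Rounding up, n = 1072.

1072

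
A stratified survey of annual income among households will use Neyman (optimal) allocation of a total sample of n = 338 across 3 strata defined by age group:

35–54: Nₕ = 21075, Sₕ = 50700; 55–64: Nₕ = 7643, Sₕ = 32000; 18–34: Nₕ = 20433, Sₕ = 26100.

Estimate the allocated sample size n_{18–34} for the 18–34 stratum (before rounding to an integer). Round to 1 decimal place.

97.6

Neyman allocation: nₕ = n·NₕSₕ / Σⱼ NⱼSⱼ.
Σ NⱼSⱼ = 21075·50700 + 7643·32000 + 20433·26100 = 1.8463798 × 10^9.
n_{18–34} = 338·20433·26100 / (1.8463798 × 10^9) = 97.6.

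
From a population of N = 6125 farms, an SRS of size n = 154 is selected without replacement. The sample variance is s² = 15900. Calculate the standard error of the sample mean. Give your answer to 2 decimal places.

Under SRS without replacement, Var(ȳ) = (1 − f)·s²/n with f = n/N = 154/6125 = 0.02514286.
Var(ȳ) = (1 − 0.02514286)·15900/154 = 0.97485714·103.24675 = 100.65083.
SE(ȳ) = √(100.65083) = 10.03.

10.03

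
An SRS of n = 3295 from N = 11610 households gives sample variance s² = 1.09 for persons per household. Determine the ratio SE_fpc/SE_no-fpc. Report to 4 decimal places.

0.8463

f = n/N = 3295/11610 = 0.28380706.
SE_no-fpc = √(s²/n) = 0.018188025; SE_fpc = √((1−f)s²/n) = 0.015392195.
Ratio = √(1−f) = 0.84628183.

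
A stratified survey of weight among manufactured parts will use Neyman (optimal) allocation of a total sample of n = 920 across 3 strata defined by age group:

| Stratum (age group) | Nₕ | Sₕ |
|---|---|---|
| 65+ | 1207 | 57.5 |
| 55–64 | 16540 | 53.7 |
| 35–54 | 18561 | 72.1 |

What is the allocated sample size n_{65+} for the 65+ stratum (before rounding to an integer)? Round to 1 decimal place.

Neyman allocation: nₕ = n·NₕSₕ / Σⱼ NⱼSⱼ.
Σ NⱼSⱼ = 1207·57.5 + 16540·53.7 + 18561·72.1 = 2.2958486 × 10^6.
n_{65+} = 920·1207·57.5 / (2.2958486 × 10^6) = 27.8.

27.8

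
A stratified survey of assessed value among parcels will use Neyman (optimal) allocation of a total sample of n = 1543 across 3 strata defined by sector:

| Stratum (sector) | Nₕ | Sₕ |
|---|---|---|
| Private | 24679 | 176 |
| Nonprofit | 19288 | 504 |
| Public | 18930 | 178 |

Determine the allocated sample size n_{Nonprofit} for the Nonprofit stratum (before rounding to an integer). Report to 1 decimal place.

Neyman allocation: nₕ = n·NₕSₕ / Σⱼ NⱼSⱼ.
Σ NⱼSⱼ = 24679·176 + 19288·504 + 18930·178 = 1.7434196 × 10^7.
n_{Nonprofit} = 1543·19288·504 / (1.7434196 × 10^7) = 860.4.

860.4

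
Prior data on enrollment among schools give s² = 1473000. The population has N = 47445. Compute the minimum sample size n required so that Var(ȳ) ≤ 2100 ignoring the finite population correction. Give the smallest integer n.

702

Without fpc, n₀ = s²/D = 1473000/2100 = 701.4286.
Rounding up, n = 702.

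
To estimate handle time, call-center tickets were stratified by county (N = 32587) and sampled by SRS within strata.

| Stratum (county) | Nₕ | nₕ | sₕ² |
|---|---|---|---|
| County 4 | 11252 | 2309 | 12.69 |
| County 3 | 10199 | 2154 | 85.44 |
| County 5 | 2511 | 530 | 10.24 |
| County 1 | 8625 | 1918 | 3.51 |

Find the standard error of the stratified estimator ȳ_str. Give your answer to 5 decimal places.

Var(ȳ_str) = Σₕ Wₕ²(1 − fₕ)sₕ²/nₕ with Wₕ = Nₕ/N, N = 32587.
County 4: Wₕ = 0.34529107; term = 0.34529107²·(1 − 0.20520796)·12.69/2309 = 5.207891 × 10^-4.
County 3: Wₕ = 0.31297757; term = 0.31297757²·(1 − 0.21119718)·85.44/2154 = 0.0030648584.
County 5: Wₕ = 0.07705527; term = 0.07705527²·(1 − 0.21107129)·10.24/530 = 9.0503737 × 10^-5.
County 1: Wₕ = 0.26467610; term = 0.26467610²·(1 − 0.22237681)·3.51/1918 = 9.9691278 × 10^-5.
Sum = 0.0037758425.
SE = √(0.0037758425) = 0.06145.

0.06145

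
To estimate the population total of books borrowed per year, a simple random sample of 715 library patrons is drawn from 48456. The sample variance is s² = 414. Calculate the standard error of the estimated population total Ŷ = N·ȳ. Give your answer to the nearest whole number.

36599

Var(Ŷ) = N²·Var(ȳ) = N²·(1 − n/N)·s²/n.
f = 715/48456 = 0.01475565; Var(ȳ) = 0.98524435·414/715 = 0.57047715.
Var(Ŷ) = 48456² · 0.57047715 = 1.3394712 × 10^9.
SE(Ŷ) = √(1.3394712 × 10^9) = 36599.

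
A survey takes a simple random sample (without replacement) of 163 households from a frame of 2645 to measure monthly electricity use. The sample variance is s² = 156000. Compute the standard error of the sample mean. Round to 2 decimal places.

Under SRS without replacement, Var(ȳ) = (1 − f)·s²/n with f = n/N = 163/2645 = 0.06162571.
Var(ȳ) = (1 − 0.06162571)·156000/163 = 0.93837429·957.05521 = 898.07601.
SE(ȳ) = √(898.07601) = 29.97.

29.97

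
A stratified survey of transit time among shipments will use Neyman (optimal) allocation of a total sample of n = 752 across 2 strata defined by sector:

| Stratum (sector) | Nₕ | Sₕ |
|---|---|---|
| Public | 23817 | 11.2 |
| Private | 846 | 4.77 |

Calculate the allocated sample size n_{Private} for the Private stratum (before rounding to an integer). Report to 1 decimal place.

11.2

Neyman allocation: nₕ = n·NₕSₕ / Σⱼ NⱼSⱼ.
Σ NⱼSⱼ = 23817·11.2 + 846·4.77 = 270785.82.
n_{Private} = 752·846·4.77 / 270785.82 = 11.2.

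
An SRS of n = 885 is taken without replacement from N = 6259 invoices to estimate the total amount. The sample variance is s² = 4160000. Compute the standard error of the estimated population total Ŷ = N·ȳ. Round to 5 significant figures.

Var(Ŷ) = N²·Var(ȳ) = N²·(1 − n/N)·s²/n.
f = 885/6259 = 0.14139639; Var(ȳ) = 0.85860361·4160000/885 = 4035.9221.
Var(Ŷ) = 6259² · 4035.9221 = 1.5810758 × 10^11.
SE(Ŷ) = √(1.5810758 × 10^11) = 397630.

397630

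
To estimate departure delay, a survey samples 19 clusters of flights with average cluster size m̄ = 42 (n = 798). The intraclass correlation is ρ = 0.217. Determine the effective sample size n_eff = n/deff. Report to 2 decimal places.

80.63

deff = 1 + (42 − 1)·0.217 = 1 + 8.897 = 9.897.
n_eff = 798 / 9.897 = 80.63.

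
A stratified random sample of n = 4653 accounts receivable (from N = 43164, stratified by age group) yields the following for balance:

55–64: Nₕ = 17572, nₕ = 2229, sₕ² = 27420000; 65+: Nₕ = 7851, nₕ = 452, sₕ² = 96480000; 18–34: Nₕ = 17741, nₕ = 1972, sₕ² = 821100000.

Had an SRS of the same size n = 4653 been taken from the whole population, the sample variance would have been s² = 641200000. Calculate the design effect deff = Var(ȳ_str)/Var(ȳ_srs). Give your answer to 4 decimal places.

Var(ȳ_str) = Σ Wₕ²(1−fₕ)sₕ²/nₕ with Wₕ = Nₕ/43164:
  55–64: (17572/43164)²·(1−2229/17572)·27420000/2229 = 1780.1045
  65+: (7851/43164)²·(1−452/7851)·96480000/452 = 6655.0833
  18–34: (17741/43164)²·(1−1972/17741)·821100000/1972 = 62521.303
  → Var(ȳ_str) = 70956.491.
Var(ȳ_srs) = (1 − 4653/43164)·641200000/4653 = 122948.6.
deff = 70956.491 / 122948.6 = 0.5771.

0.5771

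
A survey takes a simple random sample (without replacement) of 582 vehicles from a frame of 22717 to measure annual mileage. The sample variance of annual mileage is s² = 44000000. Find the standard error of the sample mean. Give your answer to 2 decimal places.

271.41

Under SRS without replacement, Var(ȳ) = (1 − f)·s²/n with f = n/N = 582/22717 = 0.02561958.
Var(ȳ) = (1 − 0.02561958)·44000000/582 = 0.97438042·75601.375 = 73664.499.
SE(ȳ) = √(73664.499) = 271.41.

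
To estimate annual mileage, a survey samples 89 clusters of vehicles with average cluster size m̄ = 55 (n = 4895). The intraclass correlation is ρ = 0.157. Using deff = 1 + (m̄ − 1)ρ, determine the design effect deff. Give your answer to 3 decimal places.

deff = 1 + (55 − 1)·0.157 = 1 + 8.478 = 9.478.

9.478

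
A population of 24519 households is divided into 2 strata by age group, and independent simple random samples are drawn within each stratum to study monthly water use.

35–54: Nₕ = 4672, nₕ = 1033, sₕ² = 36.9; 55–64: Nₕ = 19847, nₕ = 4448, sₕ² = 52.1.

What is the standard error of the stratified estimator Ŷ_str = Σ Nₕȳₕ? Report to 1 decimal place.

Var(Ŷ_str) = Σₕ Nₕ²(1 − fₕ)sₕ²/nₕ.
35–54: 4672²·(1 − 1033/4672)·36.9/1033 = 607310.7.
55–64: 19847²·(1 − 4448/19847)·52.1/4448 = 3.5798129 × 10^6.
Sum = 4.1871236 × 10^6.
SE = √(4.1871236 × 10^6) = 2046.2.

2046.2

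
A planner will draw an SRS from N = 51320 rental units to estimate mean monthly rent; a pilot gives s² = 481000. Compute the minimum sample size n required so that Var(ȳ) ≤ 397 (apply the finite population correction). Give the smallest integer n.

Without fpc, n₀ = s²/D = 481000/397 = 1211.5869.
With fpc, (1 − n/N)·s²/n ≤ D requires n ≥ n₀/(1 + n₀/N) = 1211.5869/(1 + 1211.5869/51320) = 1183.6429.
Rounding up, n = 1184.

1184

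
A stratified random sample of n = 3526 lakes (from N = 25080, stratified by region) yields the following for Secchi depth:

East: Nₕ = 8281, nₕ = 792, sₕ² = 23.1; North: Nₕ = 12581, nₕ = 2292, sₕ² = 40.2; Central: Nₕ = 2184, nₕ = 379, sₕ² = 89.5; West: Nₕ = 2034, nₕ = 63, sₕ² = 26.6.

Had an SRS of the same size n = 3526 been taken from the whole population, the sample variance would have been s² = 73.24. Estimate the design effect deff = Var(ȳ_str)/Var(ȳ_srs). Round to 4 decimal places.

Var(ȳ_str) = Σ Wₕ²(1−fₕ)sₕ²/nₕ with Wₕ = Nₕ/25080:
  East: (8281/25080)²·(1−792/8281)·23.1/792 = 0.0028756654
  North: (12581/25080)²·(1−2292/12581)·40.2/2292 = 0.0036094805
  Central: (2184/25080)²·(1−379/2184)·89.5/379 = 0.0014799894
  West: (2034/25080)²·(1−63/2034)·26.6/63 = 0.0026910613
  → Var(ȳ_str) = 0.010656197.
Var(ȳ_srs) = (1 − 3526/25080)·73.24/3526 = 0.017851157.
deff = 0.010656197 / 0.017851157 = 0.5969.

0.5969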